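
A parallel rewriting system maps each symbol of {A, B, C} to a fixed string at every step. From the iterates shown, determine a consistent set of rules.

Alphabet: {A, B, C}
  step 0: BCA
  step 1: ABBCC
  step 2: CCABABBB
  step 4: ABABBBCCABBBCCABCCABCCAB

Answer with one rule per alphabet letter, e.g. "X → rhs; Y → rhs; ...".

  step 1 ⇒ step 2: ABBCC ⇒ CC·AB·AB·B·B
    A ↦ CC
    B ↦ AB
    C ↦ B

A->CC, B->AB, C->B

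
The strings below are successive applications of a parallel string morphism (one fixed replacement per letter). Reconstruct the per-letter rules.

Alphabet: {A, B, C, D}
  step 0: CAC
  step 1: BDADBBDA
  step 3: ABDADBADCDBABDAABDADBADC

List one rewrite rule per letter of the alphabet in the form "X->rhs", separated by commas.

A->DB, B->DC, C->BDA, D->A

  step 0 ⇒ step 1: CAC ⇒ BDA·DB·BDA
    A ↦ DB
    C ↦ BDA
    B ↦ DC  (constrained at step 1)
    D ↦ A  (constrained at step 1)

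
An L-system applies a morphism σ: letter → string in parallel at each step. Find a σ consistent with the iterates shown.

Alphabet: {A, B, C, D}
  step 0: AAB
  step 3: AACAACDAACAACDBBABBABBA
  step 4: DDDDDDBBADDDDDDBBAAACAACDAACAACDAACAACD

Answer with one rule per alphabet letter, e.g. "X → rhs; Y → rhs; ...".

A->D, B->AAC, C->D, D->BBA

  step 3 ⇒ step 4: AACAACDAACAACDBBABBABBA ⇒ D·D·D·D·D·D·BBA·D·D·D·D·D·D·BBA·AAC·AAC·D·AAC·AAC·D·AAC·AAC·D
    A ↦ D
    B ↦ AAC
    C ↦ D
    D ↦ BBA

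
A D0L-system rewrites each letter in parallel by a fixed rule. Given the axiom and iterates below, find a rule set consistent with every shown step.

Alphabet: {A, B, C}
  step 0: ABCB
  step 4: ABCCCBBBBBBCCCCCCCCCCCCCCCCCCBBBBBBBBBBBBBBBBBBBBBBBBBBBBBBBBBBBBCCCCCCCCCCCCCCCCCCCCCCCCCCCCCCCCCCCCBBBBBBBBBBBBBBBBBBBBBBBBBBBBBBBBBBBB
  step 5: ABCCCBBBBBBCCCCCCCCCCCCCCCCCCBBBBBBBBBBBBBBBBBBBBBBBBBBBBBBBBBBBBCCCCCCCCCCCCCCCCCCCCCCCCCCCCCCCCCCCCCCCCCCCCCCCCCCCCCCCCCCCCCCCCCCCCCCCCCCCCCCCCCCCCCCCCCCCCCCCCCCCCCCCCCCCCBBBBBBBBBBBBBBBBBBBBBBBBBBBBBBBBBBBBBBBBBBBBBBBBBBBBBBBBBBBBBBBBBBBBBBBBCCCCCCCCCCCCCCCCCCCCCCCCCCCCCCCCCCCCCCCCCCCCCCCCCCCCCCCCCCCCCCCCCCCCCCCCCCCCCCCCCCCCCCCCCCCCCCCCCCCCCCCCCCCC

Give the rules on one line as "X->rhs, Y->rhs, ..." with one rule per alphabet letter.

  step 4 ⇒ step 5: ABCCCBBBBBBCCCCCCCCCCCCCCCCCCBBBBBBBBBBBBBBBBBBBBBBBBBBBBBBBBBBBBCCCCCCCCCCCCCCCCCCCCCCCCCCCCCCCCCCCCBBBBBBBBBBBBBBBBBBBBBBBBBBBBBBBBBBBB ⇒ AB·CCC·BB·BB·BB·CCC·CCC·CCC·CCC·CCC·CCC·BB·BB·BB·BB·BB·BB·BB·BB·BB·BB·BB·BB·BB·BB·BB·BB·BB·BB·CCC·CCC·CCC·CCC·CCC·CCC·CCC·CCC·CCC·CCC·CCC·CCC·CCC·CCC·CCC·CCC·CCC·CCC·CCC·CCC·CCC·CCC·CCC·CCC·CCC·CCC·CCC·CCC·CCC·CCC·CCC·CCC·CCC·CCC·CCC·CCC·BB·BB·BB·BB·BB·BB·BB·BB·BB·BB·BB·BB·BB·BB·BB·BB·BB·BB·BB·BB·BB·BB·BB·BB·BB·BB·BB·BB·BB·BB·BB·BB·BB·BB·BB·BB·CCC·CCC·CCC·CCC·CCC·CCC·CCC·CCC·CCC·CCC·CCC·CCC·CCC·CCC·CCC·CCC·CCC·CCC·CCC·CCC·CCC·CCC·CCC·CCC·CCC·CCC·CCC·CCC·CCC·CCC·CCC·CCC·CCC·CCC·CCC·CCC
    A ↦ AB
    B ↦ CCC
    C ↦ BB

A->AB, B->CCC, C->BB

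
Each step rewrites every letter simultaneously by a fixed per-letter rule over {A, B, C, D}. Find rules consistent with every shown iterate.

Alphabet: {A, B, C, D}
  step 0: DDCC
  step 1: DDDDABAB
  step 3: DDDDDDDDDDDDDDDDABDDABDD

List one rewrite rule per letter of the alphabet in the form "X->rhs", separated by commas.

A->C, B->D, C->AB, D->DD

  step 0 ⇒ step 1: DDCC ⇒ DD·DD·AB·AB
    C ↦ AB
    D ↦ DD
    A ↦ C  (constrained at step 1)
    B ↦ D  (constrained at step 1)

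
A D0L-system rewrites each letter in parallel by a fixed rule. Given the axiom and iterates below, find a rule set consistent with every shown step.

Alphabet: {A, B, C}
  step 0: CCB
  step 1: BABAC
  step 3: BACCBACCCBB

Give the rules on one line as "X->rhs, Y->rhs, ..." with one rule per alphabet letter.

  step 0 ⇒ step 1: CCB ⇒ BA·BA·C
    B ↦ C
    C ↦ BA
    A ↦ BB  (constrained at step 1)

A->BB, B->C, C->BA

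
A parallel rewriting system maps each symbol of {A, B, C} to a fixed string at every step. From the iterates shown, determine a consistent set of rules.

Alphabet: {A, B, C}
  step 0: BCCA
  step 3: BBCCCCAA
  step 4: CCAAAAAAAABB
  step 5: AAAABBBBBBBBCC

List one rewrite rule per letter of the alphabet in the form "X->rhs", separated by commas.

A->B, B->C, C->AA

  step 4 ⇒ step 5: CCAAAAAAAABB ⇒ AA·AA·B·B·B·B·B·B·B·B·C·C
    A ↦ B
    B ↦ C
    C ↦ AA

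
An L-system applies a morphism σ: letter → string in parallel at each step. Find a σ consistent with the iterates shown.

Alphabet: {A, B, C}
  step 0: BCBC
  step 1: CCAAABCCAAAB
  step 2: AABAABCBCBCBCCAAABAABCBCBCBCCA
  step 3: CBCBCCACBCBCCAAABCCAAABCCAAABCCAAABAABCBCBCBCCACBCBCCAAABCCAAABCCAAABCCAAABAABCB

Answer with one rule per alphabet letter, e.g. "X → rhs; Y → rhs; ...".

  step 2 ⇒ step 3: AABAABCBCBCBCCAAABAABCBCBCBCCA ⇒ CB·CB·CCA·CB·CB·CCA·AAB·CCA·AAB·CCA·AAB·CCA·AAB·AAB·CB·CB·CB·CCA·CB·CB·CCA·AAB·CCA·AAB·CCA·AAB·CCA·AAB·AAB·CB
    A ↦ CB
    B ↦ CCA
    C ↦ AAB

A->CB, B->CCA, C->AAB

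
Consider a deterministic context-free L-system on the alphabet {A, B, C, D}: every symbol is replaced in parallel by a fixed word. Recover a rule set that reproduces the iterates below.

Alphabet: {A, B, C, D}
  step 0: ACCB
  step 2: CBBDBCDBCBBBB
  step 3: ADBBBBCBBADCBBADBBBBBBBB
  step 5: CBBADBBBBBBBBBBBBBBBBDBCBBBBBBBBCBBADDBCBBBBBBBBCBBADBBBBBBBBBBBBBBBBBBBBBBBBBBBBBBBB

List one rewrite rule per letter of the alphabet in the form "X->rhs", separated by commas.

A->DB, B->BB, C->AD, D->C

  step 2 ⇒ step 3: CBBDBCDBCBBBB ⇒ AD·BB·BB·C·BB·AD·C·BB·AD·BB·BB·BB·BB
    B ↦ BB
    C ↦ AD
    D ↦ C
    A ↦ DB  (constrained at step 0)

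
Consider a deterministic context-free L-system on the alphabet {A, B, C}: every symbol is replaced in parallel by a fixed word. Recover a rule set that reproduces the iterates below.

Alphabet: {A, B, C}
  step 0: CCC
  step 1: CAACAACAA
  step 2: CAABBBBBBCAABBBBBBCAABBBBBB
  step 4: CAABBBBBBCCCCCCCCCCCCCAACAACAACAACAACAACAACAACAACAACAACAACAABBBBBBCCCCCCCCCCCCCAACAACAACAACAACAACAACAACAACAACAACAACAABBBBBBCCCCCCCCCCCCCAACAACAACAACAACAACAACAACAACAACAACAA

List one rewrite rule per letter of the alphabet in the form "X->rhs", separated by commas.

A->BBB, B->CC, C->CAA

  step 1 ⇒ step 2: CAACAACAA ⇒ CAA·BBB·BBB·CAA·BBB·BBB·CAA·BBB·BBB
    A ↦ BBB
    C ↦ CAA
    B ↦ CC  (constrained at step 2)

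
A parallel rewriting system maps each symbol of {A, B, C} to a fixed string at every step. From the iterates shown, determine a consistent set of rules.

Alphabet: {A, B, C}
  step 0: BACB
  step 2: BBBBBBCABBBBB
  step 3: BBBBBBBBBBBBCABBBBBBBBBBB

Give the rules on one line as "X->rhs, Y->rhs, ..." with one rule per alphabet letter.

  step 2 ⇒ step 3: BBBBBBCABBBBB ⇒ BB·BB·BB·BB·BB·BB·CA·B·BB·BB·BB·BB·BB
    A ↦ B
    B ↦ BB
    C ↦ CA

A->B, B->BB, C->CA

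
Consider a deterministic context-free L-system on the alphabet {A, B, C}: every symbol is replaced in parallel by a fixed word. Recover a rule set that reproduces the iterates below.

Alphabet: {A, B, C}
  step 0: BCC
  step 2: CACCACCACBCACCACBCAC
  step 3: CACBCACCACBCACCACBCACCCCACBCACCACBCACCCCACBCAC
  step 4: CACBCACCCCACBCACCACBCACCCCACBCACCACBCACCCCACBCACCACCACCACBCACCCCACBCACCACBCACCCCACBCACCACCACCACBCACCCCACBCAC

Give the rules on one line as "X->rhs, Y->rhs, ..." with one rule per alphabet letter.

  step 3 ⇒ step 4: CACBCACCACBCACCACBCACCCCACBCACCACBCACCCCACBCAC ⇒ CAC·B·CAC·CC·CAC·B·CAC·CAC·B·CAC·CC·CAC·B·CAC·CAC·B·CAC·CC·CAC·B·CAC·CAC·CAC·CAC·B·CAC·CC·CAC·B·CAC·CAC·B·CAC·CC·CAC·B·CAC·CAC·CAC·CAC·B·CAC·CC·CAC·B·CAC
    A ↦ B
    B ↦ CC
    C ↦ CAC

A->B, B->CC, C->CAC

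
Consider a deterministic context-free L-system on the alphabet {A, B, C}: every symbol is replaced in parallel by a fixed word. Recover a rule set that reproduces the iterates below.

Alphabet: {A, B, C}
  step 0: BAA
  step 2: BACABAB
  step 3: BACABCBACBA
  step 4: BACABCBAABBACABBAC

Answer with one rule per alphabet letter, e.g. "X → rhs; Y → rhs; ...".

A->C, B->BA, C->AB

  step 3 ⇒ step 4: BACABCBACBA ⇒ BA·C·AB·C·BA·AB·BA·C·AB·BA·C
    A ↦ C
    B ↦ BA
    C ↦ AB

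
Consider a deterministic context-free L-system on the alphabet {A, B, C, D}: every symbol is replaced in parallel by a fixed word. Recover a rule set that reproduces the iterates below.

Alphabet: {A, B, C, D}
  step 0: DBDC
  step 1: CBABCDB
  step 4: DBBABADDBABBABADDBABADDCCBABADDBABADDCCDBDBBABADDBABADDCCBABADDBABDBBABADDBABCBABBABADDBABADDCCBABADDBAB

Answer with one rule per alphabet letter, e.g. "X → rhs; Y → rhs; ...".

A->ADD, B->BAB, C->DB, D->C

  step 0 ⇒ step 1: DBDC ⇒ C·BAB·C·DB
    B ↦ BAB
    C ↦ DB
    D ↦ C
    A ↦ ADD  (constrained at step 1)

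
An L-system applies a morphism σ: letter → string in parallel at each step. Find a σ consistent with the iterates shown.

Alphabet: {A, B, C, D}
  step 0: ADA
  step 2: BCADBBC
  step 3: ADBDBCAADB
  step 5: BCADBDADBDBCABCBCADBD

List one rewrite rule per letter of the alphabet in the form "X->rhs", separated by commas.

A->D, B->A, C->DB, D->BC

  step 2 ⇒ step 3: BCADBBC ⇒ A·DB·D·BC·A·A·DB
    A ↦ D
    B ↦ A
    C ↦ DB
    D ↦ BC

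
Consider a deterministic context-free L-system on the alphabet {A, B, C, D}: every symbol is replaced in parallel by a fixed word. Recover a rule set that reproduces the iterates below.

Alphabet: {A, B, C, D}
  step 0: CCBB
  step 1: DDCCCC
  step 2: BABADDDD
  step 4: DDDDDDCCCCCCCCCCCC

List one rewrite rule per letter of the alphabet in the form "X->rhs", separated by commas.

A->C, B->CC, C->D, D->BA

  step 1 ⇒ step 2: DDCCCC ⇒ BA·BA·D·D·D·D
    C ↦ D
    D ↦ BA
    A ↦ C  (constrained at step 2)
  step 0 ⇒ step 1: CCBB ⇒ D·D·CC·CC
    B ↦ CC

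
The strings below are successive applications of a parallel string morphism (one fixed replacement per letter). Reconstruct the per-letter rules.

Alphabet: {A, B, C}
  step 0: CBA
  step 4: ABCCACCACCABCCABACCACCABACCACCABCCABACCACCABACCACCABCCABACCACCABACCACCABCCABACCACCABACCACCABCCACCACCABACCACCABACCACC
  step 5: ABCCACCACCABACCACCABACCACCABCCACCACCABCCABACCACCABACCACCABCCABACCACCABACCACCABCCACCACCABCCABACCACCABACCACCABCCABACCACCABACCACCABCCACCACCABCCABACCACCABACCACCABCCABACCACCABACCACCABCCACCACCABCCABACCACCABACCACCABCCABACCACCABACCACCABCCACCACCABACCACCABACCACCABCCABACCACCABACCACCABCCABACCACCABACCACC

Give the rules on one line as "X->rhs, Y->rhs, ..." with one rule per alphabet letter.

A->AB, B->CC, C->ACC

  step 4 ⇒ step 5: ABCCACCACCABCCABACCACCABACCACCABCCABACCACCABACCACCABCCABACCACCABACCACCABCCABACCACCABACCACCABCCACCACCABACCACCABACCACC ⇒ AB·CC·ACC·ACC·AB·ACC·ACC·AB·ACC·ACC·AB·CC·ACC·ACC·AB·CC·AB·ACC·ACC·AB·ACC·ACC·AB·CC·AB·ACC·ACC·AB·ACC·ACC·AB·CC·ACC·ACC·AB·CC·AB·ACC·ACC·AB·ACC·ACC·AB·CC·AB·ACC·ACC·AB·ACC·ACC·AB·CC·ACC·ACC·AB·CC·AB·ACC·ACC·AB·ACC·ACC·AB·CC·AB·ACC·ACC·AB·ACC·ACC·AB·CC·ACC·ACC·AB·CC·AB·ACC·ACC·AB·ACC·ACC·AB·CC·AB·ACC·ACC·AB·ACC·ACC·AB·CC·ACC·ACC·AB·ACC·ACC·AB·ACC·ACC·AB·CC·AB·ACC·ACC·AB·ACC·ACC·AB·CC·AB·ACC·ACC·AB·ACC·ACC
    A ↦ AB
    B ↦ CC
    C ↦ ACC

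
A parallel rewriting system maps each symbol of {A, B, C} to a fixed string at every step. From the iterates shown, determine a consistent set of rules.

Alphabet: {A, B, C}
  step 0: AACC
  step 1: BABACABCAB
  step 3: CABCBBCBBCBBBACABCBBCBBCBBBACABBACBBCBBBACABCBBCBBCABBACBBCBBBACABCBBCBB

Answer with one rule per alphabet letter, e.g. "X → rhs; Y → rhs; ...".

  step 0 ⇒ step 1: AACC ⇒ BA·BA·CAB·CAB
    A ↦ BA
    C ↦ CAB
    B ↦ CBB  (constrained at step 1)

A->BA, B->CBB, C->CAB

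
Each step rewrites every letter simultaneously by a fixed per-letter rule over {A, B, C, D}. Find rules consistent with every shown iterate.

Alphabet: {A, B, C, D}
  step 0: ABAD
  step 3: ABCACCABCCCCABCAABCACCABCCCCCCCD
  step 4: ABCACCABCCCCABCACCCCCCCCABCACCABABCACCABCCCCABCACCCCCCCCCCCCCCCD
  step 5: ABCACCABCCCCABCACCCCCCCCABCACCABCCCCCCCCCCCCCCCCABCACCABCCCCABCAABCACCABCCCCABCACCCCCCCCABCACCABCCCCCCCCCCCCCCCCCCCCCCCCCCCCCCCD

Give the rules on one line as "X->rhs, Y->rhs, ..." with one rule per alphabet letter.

A->AB, B->CA, C->CC, D->CD

  step 4 ⇒ step 5: ABCACCABCCCCABCACCCCCCCCABCACCABABCACCABCCCCABCACCCCCCCCCCCCCCCD ⇒ AB·CA·CC·AB·CC·CC·AB·CA·CC·CC·CC·CC·AB·CA·CC·AB·CC·CC·CC·CC·CC·CC·CC·CC·AB·CA·CC·AB·CC·CC·AB·CA·AB·CA·CC·AB·CC·CC·AB·CA·CC·CC·CC·CC·AB·CA·CC·AB·CC·CC·CC·CC·CC·CC·CC·CC·CC·CC·CC·CC·CC·CC·CC·CD
    A ↦ AB
    B ↦ CA
    C ↦ CC
    D ↦ CD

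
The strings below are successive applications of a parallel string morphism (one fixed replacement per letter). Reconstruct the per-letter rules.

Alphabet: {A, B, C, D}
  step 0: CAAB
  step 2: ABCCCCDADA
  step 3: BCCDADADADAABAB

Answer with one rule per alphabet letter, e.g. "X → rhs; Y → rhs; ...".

  step 2 ⇒ step 3: ABCCCCDADA ⇒ B·CC·DA·DA·DA·DA·A·B·A·B
    A ↦ B
    B ↦ CC
    C ↦ DA
    D ↦ A

A->B, B->CC, C->DA, D->A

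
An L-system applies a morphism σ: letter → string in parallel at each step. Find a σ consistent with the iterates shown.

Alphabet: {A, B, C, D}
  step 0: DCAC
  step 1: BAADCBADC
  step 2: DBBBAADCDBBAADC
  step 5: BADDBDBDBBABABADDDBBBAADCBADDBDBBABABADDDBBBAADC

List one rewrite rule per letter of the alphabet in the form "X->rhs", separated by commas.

  step 1 ⇒ step 2: BAADCBADC ⇒ D·B·B·BA·ADC·D·B·BA·ADC
    A ↦ B
    B ↦ D
    C ↦ ADC
    D ↦ BA

A->B, B->D, C->ADC, D->BA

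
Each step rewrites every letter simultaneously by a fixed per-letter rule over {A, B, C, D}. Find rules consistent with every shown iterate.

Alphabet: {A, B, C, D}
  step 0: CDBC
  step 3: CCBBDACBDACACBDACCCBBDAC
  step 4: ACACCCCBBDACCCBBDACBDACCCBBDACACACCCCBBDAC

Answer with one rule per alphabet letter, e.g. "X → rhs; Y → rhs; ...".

A->BD, B->C, C->AC, D->CB

  step 3 ⇒ step 4: CCBBDACBDACACBDACCCBBDAC ⇒ AC·AC·C·C·CB·BD·AC·C·CB·BD·AC·BD·AC·C·CB·BD·AC·AC·AC·C·C·CB·BD·AC
    A ↦ BD
    B ↦ C
    C ↦ AC
    D ↦ CB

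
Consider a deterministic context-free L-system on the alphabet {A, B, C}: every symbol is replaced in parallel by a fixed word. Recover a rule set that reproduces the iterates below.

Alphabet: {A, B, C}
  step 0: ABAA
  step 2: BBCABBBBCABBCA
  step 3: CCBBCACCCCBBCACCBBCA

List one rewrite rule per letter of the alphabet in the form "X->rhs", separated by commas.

A->CA, B->C, C->BB

  step 2 ⇒ step 3: BBCABBBBCABBCA ⇒ C·C·BB·CA·C·C·C·C·BB·CA·C·C·BB·CA
    A ↦ CA
    B ↦ C
    C ↦ BB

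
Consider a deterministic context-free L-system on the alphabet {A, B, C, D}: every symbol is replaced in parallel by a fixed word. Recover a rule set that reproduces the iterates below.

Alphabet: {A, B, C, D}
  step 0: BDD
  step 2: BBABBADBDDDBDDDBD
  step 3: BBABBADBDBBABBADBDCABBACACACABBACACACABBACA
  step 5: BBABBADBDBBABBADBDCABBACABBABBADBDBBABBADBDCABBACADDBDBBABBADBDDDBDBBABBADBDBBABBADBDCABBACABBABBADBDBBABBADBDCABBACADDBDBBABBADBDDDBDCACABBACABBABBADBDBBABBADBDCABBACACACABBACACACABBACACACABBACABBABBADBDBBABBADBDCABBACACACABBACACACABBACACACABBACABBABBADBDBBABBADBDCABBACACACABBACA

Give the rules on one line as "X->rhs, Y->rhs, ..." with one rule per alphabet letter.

A->DBD, B->BBA, C->D, D->CA

  step 2 ⇒ step 3: BBABBADBDDDBDDDBD ⇒ BBA·BBA·DBD·BBA·BBA·DBD·CA·BBA·CA·CA·CA·BBA·CA·CA·CA·BBA·CA
    A ↦ DBD
    B ↦ BBA
    D ↦ CA
    C ↦ D  (constrained at step 3)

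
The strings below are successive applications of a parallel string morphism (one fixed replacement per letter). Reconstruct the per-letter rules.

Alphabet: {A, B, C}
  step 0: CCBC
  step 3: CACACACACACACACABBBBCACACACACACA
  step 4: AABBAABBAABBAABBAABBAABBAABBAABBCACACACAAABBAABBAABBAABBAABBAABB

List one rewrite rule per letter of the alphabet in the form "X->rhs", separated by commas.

  step 3 ⇒ step 4: CACACACACACACACABBBBCACACACACACA ⇒ AA·BB·AA·BB·AA·BB·AA·BB·AA·BB·AA·BB·AA·BB·AA·BB·CA·CA·CA·CA·AA·BB·AA·BB·AA·BB·AA·BB·AA·BB·AA·BB
    A ↦ BB
    B ↦ CA
    C ↦ AA

A->BB, B->CA, C->AA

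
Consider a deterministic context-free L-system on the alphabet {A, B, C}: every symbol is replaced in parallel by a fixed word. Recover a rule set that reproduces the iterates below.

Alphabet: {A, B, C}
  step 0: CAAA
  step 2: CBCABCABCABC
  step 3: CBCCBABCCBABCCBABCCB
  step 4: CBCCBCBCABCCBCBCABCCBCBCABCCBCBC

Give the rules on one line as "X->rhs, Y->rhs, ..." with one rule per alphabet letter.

  step 3 ⇒ step 4: CBCCBABCCBABCCBABCCB ⇒ CB·C·CB·CB·C·AB·C·CB·CB·C·AB·C·CB·CB·C·AB·C·CB·CB·C
    A ↦ AB
    B ↦ C
    C ↦ CB

A->AB, B->C, C->CB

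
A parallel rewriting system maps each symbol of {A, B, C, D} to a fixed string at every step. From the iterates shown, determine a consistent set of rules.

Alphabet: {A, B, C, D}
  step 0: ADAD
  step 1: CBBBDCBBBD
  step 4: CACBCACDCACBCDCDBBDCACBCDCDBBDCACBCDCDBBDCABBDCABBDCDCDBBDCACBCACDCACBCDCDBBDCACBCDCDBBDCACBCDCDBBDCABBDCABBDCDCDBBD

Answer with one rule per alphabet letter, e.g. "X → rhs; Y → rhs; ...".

A->CB, B->CD, C->CA, D->BBD

  step 0 ⇒ step 1: ADAD ⇒ CB·BBD·CB·BBD
    A ↦ CB
    D ↦ BBD
    B ↦ CD  (constrained at step 1)
    C ↦ CA  (constrained at step 1)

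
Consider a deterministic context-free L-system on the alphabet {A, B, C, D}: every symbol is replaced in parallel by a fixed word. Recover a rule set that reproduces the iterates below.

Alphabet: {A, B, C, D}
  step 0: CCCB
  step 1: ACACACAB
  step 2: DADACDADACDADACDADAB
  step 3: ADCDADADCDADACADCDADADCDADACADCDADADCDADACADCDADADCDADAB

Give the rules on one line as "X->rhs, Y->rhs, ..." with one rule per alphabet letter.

A->DAD, B->AB, C->AC, D->ADC

  step 2 ⇒ step 3: DADACDADACDADACDADAB ⇒ ADC·DAD·ADC·DAD·AC·ADC·DAD·ADC·DAD·AC·ADC·DAD·ADC·DAD·AC·ADC·DAD·ADC·DAD·AB
    A ↦ DAD
    B ↦ AB
    C ↦ AC
    D ↦ ADC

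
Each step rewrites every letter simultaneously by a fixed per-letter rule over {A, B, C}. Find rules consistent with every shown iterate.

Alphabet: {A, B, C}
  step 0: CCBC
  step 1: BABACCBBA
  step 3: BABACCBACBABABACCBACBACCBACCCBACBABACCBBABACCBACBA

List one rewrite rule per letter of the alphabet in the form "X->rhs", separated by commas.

A->AC, B->CCB, C->BA

  step 0 ⇒ step 1: CCBC ⇒ BA·BA·CCB·BA
    B ↦ CCB
    C ↦ BA
    A ↦ AC  (constrained at step 1)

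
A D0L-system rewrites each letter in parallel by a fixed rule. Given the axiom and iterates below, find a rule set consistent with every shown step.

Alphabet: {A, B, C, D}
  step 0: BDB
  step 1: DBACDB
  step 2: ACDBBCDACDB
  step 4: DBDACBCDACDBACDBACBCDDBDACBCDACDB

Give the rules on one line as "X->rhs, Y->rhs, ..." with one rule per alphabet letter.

A->BC, B->DB, C->D, D->AC

  step 1 ⇒ step 2: DBACDB ⇒ AC·DB·BC·D·AC·DB
    A ↦ BC
    B ↦ DB
    C ↦ D
    D ↦ AC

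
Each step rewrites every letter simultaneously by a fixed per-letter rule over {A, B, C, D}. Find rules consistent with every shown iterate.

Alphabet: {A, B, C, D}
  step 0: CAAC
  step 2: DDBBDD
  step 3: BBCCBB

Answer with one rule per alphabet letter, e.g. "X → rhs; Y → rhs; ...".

A->D, B->C, C->AA, D->B

  step 2 ⇒ step 3: DDBBDD ⇒ B·B·C·C·B·B
    B ↦ C
    D ↦ B
    A ↦ D  (constrained at step 0)
    C ↦ AA  (constrained at step 0)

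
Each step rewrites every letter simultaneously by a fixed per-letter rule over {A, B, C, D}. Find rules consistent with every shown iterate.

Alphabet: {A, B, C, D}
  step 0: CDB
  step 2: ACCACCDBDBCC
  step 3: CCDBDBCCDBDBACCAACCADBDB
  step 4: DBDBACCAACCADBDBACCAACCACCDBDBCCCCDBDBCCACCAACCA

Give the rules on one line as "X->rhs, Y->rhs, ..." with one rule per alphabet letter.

  step 3 ⇒ step 4: CCDBDBCCDBDBACCAACCADBDB ⇒ DB·DB·ACC·A·ACC·A·DB·DB·ACC·A·ACC·A·CC·DB·DB·CC·CC·DB·DB·CC·ACC·A·ACC·A
    A ↦ CC
    B ↦ A
    C ↦ DB
    D ↦ ACC

A->CC, B->A, C->DB, D->ACC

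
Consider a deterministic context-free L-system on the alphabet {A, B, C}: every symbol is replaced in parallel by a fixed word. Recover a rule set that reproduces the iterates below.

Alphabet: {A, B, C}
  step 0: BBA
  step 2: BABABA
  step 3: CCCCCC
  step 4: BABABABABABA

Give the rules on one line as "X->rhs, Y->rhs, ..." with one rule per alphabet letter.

  step 3 ⇒ step 4: CCCCCC ⇒ BA·BA·BA·BA·BA·BA
    C ↦ BA
  step 2 ⇒ step 3: BABABA ⇒ C·C·C·C·C·C
    A ↦ C
  step 2 ⇒ step 3: BABABA ⇒ C·C·C·C·C·C
    B ↦ C

A->C, B->C, C->BA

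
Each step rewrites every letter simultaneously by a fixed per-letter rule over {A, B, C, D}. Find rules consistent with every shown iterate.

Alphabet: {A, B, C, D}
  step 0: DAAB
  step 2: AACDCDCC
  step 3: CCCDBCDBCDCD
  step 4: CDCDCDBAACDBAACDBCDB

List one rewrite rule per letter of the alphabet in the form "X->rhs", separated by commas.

A->C, B->AA, C->CD, D->B

  step 3 ⇒ step 4: CCCDBCDBCDCD ⇒ CD·CD·CD·B·AA·CD·B·AA·CD·B·CD·B
    B ↦ AA
    C ↦ CD
    D ↦ B
  step 2 ⇒ step 3: AACDCDCC ⇒ C·C·CD·B·CD·B·CD·CD
    A ↦ C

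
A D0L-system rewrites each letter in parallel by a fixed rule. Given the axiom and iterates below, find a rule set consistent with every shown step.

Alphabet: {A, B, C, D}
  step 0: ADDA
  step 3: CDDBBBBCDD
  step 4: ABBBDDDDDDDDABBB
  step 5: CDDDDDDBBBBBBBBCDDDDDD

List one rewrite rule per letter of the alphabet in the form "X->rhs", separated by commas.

A->C, B->DD, C->AB, D->B

  step 4 ⇒ step 5: ABBBDDDDDDDDABBB ⇒ C·DD·DD·DD·B·B·B·B·B·B·B·B·C·DD·DD·DD
    A ↦ C
    B ↦ DD
    D ↦ B
  step 3 ⇒ step 4: CDDBBBBCDD ⇒ AB·B·B·DD·DD·DD·DD·AB·B·B
    C ↦ AB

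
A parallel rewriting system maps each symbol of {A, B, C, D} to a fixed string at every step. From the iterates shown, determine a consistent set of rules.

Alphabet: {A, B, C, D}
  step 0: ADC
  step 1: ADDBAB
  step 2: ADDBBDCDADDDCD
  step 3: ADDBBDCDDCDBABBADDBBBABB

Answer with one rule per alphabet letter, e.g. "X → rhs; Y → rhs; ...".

A->ADD, B->DCD, C->AB, D->B

  step 2 ⇒ step 3: ADDBBDCDADDDCD ⇒ ADD·B·B·DCD·DCD·B·AB·B·ADD·B·B·B·AB·B
    A ↦ ADD
    B ↦ DCD
    C ↦ AB
    D ↦ B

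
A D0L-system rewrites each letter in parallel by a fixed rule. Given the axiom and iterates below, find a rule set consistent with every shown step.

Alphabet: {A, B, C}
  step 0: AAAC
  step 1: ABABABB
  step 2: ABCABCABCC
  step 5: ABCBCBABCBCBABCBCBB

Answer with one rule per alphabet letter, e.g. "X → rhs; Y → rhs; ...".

A->AB, B->C, C->B

  step 1 ⇒ step 2: ABABABB ⇒ AB·C·AB·C·AB·C·C
    A ↦ AB
    B ↦ C
  step 0 ⇒ step 1: AAAC ⇒ AB·AB·AB·B
    C ↦ B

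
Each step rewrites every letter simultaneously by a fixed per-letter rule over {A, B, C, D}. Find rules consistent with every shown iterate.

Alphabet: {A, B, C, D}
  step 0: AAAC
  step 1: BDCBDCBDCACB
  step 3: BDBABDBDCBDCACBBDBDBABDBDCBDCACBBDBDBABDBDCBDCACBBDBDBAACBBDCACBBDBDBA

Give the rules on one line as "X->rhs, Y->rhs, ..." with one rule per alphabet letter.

A->BDC, B->BD, C->ACB, D->BA

  step 0 ⇒ step 1: AAAC ⇒ BDC·BDC·BDC·ACB
    A ↦ BDC
    C ↦ ACB
    B ↦ BD  (constrained at step 1)
    D ↦ BA  (constrained at step 1)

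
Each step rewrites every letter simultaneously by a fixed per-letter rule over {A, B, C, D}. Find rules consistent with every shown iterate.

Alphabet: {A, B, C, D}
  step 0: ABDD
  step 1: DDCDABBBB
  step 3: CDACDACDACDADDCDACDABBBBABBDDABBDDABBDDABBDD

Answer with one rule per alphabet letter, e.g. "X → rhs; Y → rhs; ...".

A->DD, B->CDA, C->A, D->BB

  step 0 ⇒ step 1: ABDD ⇒ DD·CDA·BB·BB
    A ↦ DD
    B ↦ CDA
    D ↦ BB
    C ↦ A  (constrained at step 1)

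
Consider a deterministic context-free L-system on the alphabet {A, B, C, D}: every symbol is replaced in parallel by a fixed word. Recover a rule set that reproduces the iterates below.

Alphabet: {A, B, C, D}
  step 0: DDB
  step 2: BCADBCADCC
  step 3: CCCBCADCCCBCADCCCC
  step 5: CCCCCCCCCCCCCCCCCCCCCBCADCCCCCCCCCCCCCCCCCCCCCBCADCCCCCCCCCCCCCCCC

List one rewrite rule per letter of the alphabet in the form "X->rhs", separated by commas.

A->BC, B->C, C->CC, D->AD

  step 2 ⇒ step 3: BCADBCADCC ⇒ C·CC·BC·AD·C·CC·BC·AD·CC·CC
    A ↦ BC
    B ↦ C
    C ↦ CC
    D ↦ AD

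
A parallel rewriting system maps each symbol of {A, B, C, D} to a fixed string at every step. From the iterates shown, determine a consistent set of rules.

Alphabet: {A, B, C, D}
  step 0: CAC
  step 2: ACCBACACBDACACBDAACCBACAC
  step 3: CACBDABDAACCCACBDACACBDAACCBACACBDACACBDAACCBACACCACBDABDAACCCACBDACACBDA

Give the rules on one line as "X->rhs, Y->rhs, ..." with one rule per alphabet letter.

A->CAC, B->ACC, C->BDA, D->BA

  step 2 ⇒ step 3: ACCBACACBDACACBDAACCBACAC ⇒ CAC·BDA·BDA·ACC·CAC·BDA·CAC·BDA·ACC·BA·CAC·BDA·CAC·BDA·ACC·BA·CAC·CAC·BDA·BDA·ACC·CAC·BDA·CAC·BDA
    A ↦ CAC
    B ↦ ACC
    C ↦ BDA
    D ↦ BA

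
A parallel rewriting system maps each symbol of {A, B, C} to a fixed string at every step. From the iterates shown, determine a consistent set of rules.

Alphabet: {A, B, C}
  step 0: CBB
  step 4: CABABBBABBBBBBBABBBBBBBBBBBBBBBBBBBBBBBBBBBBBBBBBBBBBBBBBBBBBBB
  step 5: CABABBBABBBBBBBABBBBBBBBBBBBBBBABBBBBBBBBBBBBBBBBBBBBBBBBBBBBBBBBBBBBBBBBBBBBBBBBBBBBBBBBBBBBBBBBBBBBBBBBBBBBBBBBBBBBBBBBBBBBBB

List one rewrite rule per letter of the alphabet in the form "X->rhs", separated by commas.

  step 4 ⇒ step 5: CABABBBABBBBBBBABBBBBBBBBBBBBBBBBBBBBBBBBBBBBBBBBBBBBBBBBBBBBBB ⇒ CAB·AB·BB·AB·BB·BB·BB·AB·BB·BB·BB·BB·BB·BB·BB·AB·BB·BB·BB·BB·BB·BB·BB·BB·BB·BB·BB·BB·BB·BB·BB·BB·BB·BB·BB·BB·BB·BB·BB·BB·BB·BB·BB·BB·BB·BB·BB·BB·BB·BB·BB·BB·BB·BB·BB·BB·BB·BB·BB·BB·BB·BB·BB
    A ↦ AB
    B ↦ BB
    C ↦ CAB

A->AB, B->BB, C->CAB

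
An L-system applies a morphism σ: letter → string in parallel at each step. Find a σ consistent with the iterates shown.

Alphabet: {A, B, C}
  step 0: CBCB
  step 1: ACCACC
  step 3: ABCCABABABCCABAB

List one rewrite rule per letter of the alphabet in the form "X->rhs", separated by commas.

A->AB, B->CC, C->A

  step 0 ⇒ step 1: CBCB ⇒ A·CC·A·CC
    B ↦ CC
    C ↦ A
    A ↦ AB  (constrained at step 1)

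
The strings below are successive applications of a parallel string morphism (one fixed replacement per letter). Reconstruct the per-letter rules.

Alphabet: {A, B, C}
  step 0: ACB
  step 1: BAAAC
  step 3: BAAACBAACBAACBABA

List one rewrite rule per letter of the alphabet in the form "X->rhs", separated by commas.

  step 0 ⇒ step 1: ACB ⇒ BA·A·AC
    A ↦ BA
    B ↦ AC
    C ↦ A

A->BA, B->AC, C->A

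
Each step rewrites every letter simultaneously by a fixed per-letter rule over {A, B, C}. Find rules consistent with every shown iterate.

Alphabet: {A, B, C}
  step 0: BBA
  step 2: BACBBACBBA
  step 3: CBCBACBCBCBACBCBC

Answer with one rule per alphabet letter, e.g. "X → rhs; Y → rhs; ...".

  step 2 ⇒ step 3: BACBBACBBA ⇒ CB·C·BA·CB·CB·C·BA·CB·CB·C
    A ↦ C
    B ↦ CB
    C ↦ BA

A->C, B->CB, C->BA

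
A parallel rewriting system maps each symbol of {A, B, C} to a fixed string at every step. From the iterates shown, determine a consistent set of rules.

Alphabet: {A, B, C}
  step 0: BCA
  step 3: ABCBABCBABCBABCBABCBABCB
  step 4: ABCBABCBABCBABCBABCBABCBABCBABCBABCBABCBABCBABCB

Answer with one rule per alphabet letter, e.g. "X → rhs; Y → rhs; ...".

A->AB, B->CB, C->AB

  step 3 ⇒ step 4: ABCBABCBABCBABCBABCBABCB ⇒ AB·CB·AB·CB·AB·CB·AB·CB·AB·CB·AB·CB·AB·CB·AB·CB·AB·CB·AB·CB·AB·CB·AB·CB
    A ↦ AB
    B ↦ CB
    C ↦ AB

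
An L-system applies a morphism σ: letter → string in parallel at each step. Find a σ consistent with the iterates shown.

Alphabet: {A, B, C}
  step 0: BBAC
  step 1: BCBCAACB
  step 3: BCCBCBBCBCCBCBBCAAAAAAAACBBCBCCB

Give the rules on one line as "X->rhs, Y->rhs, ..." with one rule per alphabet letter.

  step 0 ⇒ step 1: BBAC ⇒ BC·BC·AA·CB
    A ↦ AA
    B ↦ BC
    C ↦ CB

A->AA, B->BC, C->CB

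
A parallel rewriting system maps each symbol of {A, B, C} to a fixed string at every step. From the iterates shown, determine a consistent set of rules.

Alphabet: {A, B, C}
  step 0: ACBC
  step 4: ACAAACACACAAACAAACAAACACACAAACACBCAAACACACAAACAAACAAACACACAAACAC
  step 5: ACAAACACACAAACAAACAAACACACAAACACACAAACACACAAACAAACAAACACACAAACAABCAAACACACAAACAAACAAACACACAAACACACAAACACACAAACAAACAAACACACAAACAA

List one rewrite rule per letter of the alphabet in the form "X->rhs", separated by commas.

A->AC, B->BC, C->AA

  step 4 ⇒ step 5: ACAAACACACAAACAAACAAACACACAAACACBCAAACACACAAACAAACAAACACACAAACAC ⇒ AC·AA·AC·AC·AC·AA·AC·AA·AC·AA·AC·AC·AC·AA·AC·AC·AC·AA·AC·AC·AC·AA·AC·AA·AC·AA·AC·AC·AC·AA·AC·AA·BC·AA·AC·AC·AC·AA·AC·AA·AC·AA·AC·AC·AC·AA·AC·AC·AC·AA·AC·AC·AC·AA·AC·AA·AC·AA·AC·AC·AC·AA·AC·AA
    A ↦ AC
    B ↦ BC
    C ↦ AA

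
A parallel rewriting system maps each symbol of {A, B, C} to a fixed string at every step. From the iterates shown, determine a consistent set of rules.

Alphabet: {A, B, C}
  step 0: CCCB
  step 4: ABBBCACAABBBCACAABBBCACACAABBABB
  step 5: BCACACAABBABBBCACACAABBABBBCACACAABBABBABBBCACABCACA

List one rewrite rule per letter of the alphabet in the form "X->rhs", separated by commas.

A->B, B->CA, C->AB

  step 4 ⇒ step 5: ABBBCACAABBBCACAABBBCACACAABBABB ⇒ B·CA·CA·CA·AB·B·AB·B·B·CA·CA·CA·AB·B·AB·B·B·CA·CA·CA·AB·B·AB·B·AB·B·B·CA·CA·B·CA·CA
    A ↦ B
    B ↦ CA
    C ↦ AB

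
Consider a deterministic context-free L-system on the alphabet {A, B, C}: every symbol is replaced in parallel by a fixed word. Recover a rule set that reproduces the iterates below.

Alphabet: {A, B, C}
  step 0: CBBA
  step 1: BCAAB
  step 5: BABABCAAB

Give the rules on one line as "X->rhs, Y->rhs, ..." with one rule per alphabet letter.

  step 0 ⇒ step 1: CBBA ⇒ BC·A·A·B
    A ↦ B
    B ↦ A
    C ↦ BC

A->B, B->A, C->BC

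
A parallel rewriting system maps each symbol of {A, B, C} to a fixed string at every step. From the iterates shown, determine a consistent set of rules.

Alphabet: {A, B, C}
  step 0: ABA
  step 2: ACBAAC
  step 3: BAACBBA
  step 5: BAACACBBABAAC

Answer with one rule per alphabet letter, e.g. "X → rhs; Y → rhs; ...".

A->B, B->AC, C->A

  step 2 ⇒ step 3: ACBAAC ⇒ B·A·AC·B·B·A
    A ↦ B
    B ↦ AC
    C ↦ A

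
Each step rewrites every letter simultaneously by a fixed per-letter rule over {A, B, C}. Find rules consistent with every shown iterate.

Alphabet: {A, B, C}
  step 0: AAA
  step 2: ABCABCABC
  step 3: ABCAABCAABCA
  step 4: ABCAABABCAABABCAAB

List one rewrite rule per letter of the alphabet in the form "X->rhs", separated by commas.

A->AB, B->C, C->A

  step 3 ⇒ step 4: ABCAABCAABCA ⇒ AB·C·A·AB·AB·C·A·AB·AB·C·A·AB
    A ↦ AB
    B ↦ C
    C ↦ A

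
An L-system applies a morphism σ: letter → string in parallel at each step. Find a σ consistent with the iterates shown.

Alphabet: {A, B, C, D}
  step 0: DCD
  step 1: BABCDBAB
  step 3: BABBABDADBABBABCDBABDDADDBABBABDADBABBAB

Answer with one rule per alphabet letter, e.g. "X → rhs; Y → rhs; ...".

A->DAD, B->D, C->CD, D->BAB

  step 0 ⇒ step 1: DCD ⇒ BAB·CD·BAB
    C ↦ CD
    D ↦ BAB
    A ↦ DAD  (constrained at step 1)
    B ↦ D  (constrained at step 1)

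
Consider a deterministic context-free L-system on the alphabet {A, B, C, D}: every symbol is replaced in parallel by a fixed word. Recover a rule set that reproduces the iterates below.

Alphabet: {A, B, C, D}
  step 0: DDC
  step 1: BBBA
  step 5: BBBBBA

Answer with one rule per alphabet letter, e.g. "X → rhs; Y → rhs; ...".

  step 0 ⇒ step 1: DDC ⇒ B·B·BA
    C ↦ BA
    D ↦ B
    A ↦ C  (constrained at step 1)
    B ↦ D  (constrained at step 1)

A->C, B->D, C->BA, D->B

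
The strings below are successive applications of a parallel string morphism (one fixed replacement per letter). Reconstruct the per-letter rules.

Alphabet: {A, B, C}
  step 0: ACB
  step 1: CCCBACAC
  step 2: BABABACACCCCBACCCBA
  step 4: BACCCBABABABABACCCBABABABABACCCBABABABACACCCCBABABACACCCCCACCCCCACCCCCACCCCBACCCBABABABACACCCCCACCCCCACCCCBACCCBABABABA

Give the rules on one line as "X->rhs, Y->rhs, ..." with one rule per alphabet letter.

  step 1 ⇒ step 2: CCCBACAC ⇒ BA·BA·BA·CAC·CCC·BA·CCC·BA
    A ↦ CCC
    B ↦ CAC
    C ↦ BA

A->CCC, B->CAC, C->BA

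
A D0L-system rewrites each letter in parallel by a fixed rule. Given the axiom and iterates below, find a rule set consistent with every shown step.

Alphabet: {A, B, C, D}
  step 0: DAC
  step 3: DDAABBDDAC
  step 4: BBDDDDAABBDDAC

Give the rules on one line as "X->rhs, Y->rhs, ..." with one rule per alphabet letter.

A->DD, B->A, C->AC, D->B

  step 3 ⇒ step 4: DDAABBDDAC ⇒ B·B·DD·DD·A·A·B·B·DD·AC
    A ↦ DD
    B ↦ A
    C ↦ AC
    D ↦ B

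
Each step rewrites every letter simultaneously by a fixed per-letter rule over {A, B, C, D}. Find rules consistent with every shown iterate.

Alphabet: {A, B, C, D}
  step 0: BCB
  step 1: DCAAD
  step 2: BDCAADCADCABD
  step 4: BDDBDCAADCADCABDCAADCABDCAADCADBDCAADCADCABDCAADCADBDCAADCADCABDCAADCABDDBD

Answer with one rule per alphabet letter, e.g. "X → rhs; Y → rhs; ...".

  step 1 ⇒ step 2: DCAAD ⇒ BD·CAA·DCA·DCA·BD
    A ↦ DCA
    C ↦ CAA
    D ↦ BD
  step 0 ⇒ step 1: BCB ⇒ D·CAA·D
    B ↦ D

A->DCA, B->D, C->CAA, D->BD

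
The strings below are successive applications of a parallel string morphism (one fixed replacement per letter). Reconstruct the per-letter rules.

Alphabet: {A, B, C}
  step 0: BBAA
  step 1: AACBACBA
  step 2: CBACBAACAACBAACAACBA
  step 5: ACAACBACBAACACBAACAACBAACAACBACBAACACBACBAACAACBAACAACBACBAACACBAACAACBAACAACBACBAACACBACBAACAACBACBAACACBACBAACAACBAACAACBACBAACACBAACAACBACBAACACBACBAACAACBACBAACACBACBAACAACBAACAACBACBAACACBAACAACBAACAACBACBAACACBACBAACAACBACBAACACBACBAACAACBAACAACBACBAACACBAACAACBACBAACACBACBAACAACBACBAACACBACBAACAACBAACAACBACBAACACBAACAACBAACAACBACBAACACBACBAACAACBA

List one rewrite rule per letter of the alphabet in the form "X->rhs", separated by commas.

A->CBA, B->A, C->ACA

  step 1 ⇒ step 2: AACBACBA ⇒ CBA·CBA·ACA·A·CBA·ACA·A·CBA
    A ↦ CBA
    B ↦ A
    C ↦ ACA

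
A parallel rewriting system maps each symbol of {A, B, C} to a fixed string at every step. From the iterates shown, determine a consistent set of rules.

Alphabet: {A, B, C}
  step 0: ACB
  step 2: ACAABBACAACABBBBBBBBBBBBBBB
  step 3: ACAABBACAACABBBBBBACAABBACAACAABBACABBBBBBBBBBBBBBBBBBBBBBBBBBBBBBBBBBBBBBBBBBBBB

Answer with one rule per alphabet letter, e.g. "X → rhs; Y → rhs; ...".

A->ACA, B->BBB, C->ABB

  step 2 ⇒ step 3: ACAABBACAACABBBBBBBBBBBBBBB ⇒ ACA·ABB·ACA·ACA·BBB·BBB·ACA·ABB·ACA·ACA·ABB·ACA·BBB·BBB·BBB·BBB·BBB·BBB·BBB·BBB·BBB·BBB·BBB·BBB·BBB·BBB·BBB
    A ↦ ACA
    B ↦ BBB
    C ↦ ABB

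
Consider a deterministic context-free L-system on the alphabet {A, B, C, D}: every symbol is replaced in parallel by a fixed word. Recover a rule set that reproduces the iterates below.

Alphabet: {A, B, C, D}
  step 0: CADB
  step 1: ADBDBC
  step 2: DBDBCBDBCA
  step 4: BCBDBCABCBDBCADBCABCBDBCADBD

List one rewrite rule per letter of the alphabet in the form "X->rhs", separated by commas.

  step 1 ⇒ step 2: ADBDBC ⇒ D·BD·BC·BD·BC·A
    A ↦ D
    B ↦ BC
    C ↦ A
    D ↦ BD

A->D, B->BC, C->A, D->BD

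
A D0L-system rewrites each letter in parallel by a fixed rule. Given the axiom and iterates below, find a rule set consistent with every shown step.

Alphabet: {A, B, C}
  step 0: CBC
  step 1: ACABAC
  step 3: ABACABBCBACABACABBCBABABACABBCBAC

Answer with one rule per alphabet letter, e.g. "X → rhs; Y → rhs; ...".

A->BCB, B->AB, C->AC

  step 0 ⇒ step 1: CBC ⇒ AC·AB·AC
    B ↦ AB
    C ↦ AC
    A ↦ BCB  (constrained at step 1)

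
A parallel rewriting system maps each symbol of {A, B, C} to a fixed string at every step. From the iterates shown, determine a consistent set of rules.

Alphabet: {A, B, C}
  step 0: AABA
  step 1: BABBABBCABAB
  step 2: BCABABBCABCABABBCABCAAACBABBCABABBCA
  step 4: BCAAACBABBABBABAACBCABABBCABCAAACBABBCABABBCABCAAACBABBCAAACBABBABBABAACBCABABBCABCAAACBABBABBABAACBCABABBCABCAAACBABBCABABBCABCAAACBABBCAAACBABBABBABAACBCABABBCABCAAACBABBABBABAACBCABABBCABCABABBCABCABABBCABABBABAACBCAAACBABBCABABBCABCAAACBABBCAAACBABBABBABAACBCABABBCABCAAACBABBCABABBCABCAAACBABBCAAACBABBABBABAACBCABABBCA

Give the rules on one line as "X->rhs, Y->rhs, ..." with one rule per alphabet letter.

  step 1 ⇒ step 2: BABBABBCABAB ⇒ BCA·BAB·BCA·BCA·BAB·BCA·BCA·AAC·BAB·BCA·BAB·BCA
    A ↦ BAB
    B ↦ BCA
    C ↦ AAC

A->BAB, B->BCA, C->AAC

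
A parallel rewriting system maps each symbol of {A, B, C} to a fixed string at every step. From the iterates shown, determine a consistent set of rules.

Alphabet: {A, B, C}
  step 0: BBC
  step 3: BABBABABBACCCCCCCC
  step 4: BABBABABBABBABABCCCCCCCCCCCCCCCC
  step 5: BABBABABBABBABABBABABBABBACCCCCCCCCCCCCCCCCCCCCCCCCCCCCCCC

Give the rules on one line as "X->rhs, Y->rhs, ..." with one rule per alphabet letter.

  step 4 ⇒ step 5: BABBABABBABBABABCCCCCCCCCCCCCCCC ⇒ BA·B·BA·BA·B·BA·B·BA·BA·B·BA·BA·B·BA·B·BA·CC·CC·CC·CC·CC·CC·CC·CC·CC·CC·CC·CC·CC·CC·CC·CC
    A ↦ B
    B ↦ BA
    C ↦ CC

A->B, B->BA, C->CC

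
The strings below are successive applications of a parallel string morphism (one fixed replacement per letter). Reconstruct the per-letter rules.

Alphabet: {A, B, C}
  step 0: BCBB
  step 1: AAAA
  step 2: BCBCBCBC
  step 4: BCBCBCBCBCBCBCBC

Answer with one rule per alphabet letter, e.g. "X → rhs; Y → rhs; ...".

  step 1 ⇒ step 2: AAAA ⇒ BC·BC·BC·BC
    A ↦ BC
  step 0 ⇒ step 1: BCBB ⇒ A·A·A·A
    B ↦ A
  step 0 ⇒ step 1: BCBB ⇒ A·A·A·A
    C ↦ A

A->BC, B->A, C->A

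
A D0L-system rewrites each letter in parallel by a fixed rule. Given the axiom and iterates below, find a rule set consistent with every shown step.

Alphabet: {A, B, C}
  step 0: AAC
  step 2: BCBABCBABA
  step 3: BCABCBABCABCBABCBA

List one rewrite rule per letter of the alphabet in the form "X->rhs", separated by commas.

  step 2 ⇒ step 3: BCBABCBABA ⇒ BC·A·BC·BA·BC·A·BC·BA·BC·BA
    A ↦ BA
    B ↦ BC
    C ↦ A

A->BA, B->BC, C->A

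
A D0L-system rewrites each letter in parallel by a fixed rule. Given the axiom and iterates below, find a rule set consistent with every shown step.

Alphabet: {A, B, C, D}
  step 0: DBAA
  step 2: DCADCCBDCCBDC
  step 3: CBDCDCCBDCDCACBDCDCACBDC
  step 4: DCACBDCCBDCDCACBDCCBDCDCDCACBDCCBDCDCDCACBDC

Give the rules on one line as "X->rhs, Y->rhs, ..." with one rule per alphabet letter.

  step 3 ⇒ step 4: CBDCDCCBDCDCACBDCDCACBDC ⇒ DC·A·CB·DC·CB·DC·DC·A·CB·DC·CB·DC·DC·DC·A·CB·DC·CB·DC·DC·DC·A·CB·DC
    A ↦ DC
    B ↦ A
    C ↦ DC
    D ↦ CB

A->DC, B->A, C->DC, D->CB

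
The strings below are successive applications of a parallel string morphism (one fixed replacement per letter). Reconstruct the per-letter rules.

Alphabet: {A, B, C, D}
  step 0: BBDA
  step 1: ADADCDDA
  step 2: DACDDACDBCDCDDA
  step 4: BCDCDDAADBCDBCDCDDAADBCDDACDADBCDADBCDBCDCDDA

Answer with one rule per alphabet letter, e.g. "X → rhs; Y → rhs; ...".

  step 1 ⇒ step 2: ADADCDDA ⇒ DA·CD·DA·CD·B·CD·CD·DA
    A ↦ DA
    C ↦ B
    D ↦ CD
  step 0 ⇒ step 1: BBDA ⇒ AD·AD·CD·DA
    B ↦ AD

A->DA, B->AD, C->B, D->CD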